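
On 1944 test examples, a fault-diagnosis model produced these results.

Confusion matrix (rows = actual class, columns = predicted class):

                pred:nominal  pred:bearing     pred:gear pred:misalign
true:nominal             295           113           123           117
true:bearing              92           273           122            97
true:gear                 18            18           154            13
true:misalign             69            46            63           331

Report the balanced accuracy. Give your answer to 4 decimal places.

0.5829

Balanced accuracy = mean of per-class recall.
  nominal: recall = 295/648 = 0.45525
  bearing: recall = 273/584 = 0.46747
  gear: recall = 154/203 = 0.75862
  misalign: recall = 331/509 = 0.65029
Mean = (0.45525 + 0.46747 + 0.75862 + 0.65029) / 4 = 0.5829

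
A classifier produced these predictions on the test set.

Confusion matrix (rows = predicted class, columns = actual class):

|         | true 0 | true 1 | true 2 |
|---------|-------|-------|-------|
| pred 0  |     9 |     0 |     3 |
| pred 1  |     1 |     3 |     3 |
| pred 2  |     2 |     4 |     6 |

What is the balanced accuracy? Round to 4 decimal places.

Balanced accuracy = mean of per-class recall.
  0: recall = 9/12 = 0.75000
  1: recall = 3/7 = 0.42857
  2: recall = 6/12 = 0.50000
Mean = (0.75000 + 0.42857 + 0.50000) / 3 = 0.5595

0.5595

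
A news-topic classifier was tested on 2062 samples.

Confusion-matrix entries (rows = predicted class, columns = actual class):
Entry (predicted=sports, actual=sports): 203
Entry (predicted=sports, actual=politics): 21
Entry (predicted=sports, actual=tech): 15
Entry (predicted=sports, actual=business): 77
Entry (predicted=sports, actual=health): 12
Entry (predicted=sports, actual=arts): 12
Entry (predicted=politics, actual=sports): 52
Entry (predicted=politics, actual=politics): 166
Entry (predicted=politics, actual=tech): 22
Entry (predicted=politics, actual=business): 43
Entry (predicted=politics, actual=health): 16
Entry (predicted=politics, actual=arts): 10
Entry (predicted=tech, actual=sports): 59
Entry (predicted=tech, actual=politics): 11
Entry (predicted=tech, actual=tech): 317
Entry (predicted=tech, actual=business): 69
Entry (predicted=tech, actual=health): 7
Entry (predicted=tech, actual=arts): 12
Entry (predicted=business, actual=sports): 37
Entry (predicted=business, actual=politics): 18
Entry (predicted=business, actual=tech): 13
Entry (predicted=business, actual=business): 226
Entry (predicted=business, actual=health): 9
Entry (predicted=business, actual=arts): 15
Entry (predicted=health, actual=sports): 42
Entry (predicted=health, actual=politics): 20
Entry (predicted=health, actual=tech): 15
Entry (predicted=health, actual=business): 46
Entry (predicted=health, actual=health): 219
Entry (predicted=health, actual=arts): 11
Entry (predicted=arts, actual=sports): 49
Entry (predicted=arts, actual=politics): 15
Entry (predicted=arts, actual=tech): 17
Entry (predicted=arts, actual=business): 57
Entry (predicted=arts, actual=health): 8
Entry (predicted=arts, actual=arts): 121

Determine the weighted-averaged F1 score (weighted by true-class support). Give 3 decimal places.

Per-class F1 score (2·TP/(2·TP+FP+FN)):
  sports: TP=203, FP=21+15+77+12+12=137, FN=52+59+37+42+49=239 → 406/782 = 0.5192
  politics: TP=166, FP=52+22+43+16+10=143, FN=21+11+18+20+15=85 → 332/560 = 0.5929
  tech: TP=317, FP=59+11+69+7+12=158, FN=15+22+13+15+17=82 → 634/874 = 0.7254
  business: TP=226, FP=37+18+13+9+15=92, FN=77+43+69+46+57=292 → 452/836 = 0.5407
  health: TP=219, FP=42+20+15+46+11=134, FN=12+16+7+9+8=52 → 438/624 = 0.7019
  arts: TP=121, FP=49+15+17+57+8=146, FN=12+10+12+15+11=60 → 242/448 = 0.5402
Weighted-F1 score = Σ (supportᵢ/N)·F1 scoreᵢ with N=2062: (442/2062)·0.5192 + (251/2062)·0.5929 + (399/2062)·0.7254 + (518/2062)·0.5407 + (271/2062)·0.7019 + (181/2062)·0.5402 = 0.599

0.599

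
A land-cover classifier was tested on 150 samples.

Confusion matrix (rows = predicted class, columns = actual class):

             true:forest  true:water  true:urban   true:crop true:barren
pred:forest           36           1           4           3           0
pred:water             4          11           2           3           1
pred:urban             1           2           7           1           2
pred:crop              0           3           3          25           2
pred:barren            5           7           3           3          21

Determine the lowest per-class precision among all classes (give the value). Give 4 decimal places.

Per-class precision (TP/(TP+FP)):
  forest: TP=36, FP=1+4+3+0=8 → 36/44 = 0.81818
  water: TP=11, FP=4+2+3+1=10 → 11/21 = 0.52381
  urban: TP=7, FP=1+2+1+2=6 → 7/13 = 0.53846
  crop: TP=25, FP=0+3+3+2=8 → 25/33 = 0.75758
  barren: TP=21, FP=5+7+3+3=18 → 21/39 = 0.53846
Lowest is class 'water' with precision = 0.5238.

0.5238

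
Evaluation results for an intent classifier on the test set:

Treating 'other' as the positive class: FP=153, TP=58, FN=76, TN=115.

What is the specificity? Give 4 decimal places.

0.4291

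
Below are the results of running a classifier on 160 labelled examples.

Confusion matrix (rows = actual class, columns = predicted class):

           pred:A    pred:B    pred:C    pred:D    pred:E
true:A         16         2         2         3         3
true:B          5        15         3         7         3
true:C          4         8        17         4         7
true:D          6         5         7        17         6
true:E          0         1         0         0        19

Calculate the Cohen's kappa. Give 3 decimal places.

Observed agreement pₒ = trace/N = 84/160 = 0.5250
Expected agreement pₑ = Σ (rowᵢ·colᵢ)/N² = (26·31 + 33·31 + 40·29 + 41·31 + 20·38)/160² = 0.1961
κ = (pₒ − pₑ)/(1 − pₑ) = (0.5250 − 0.1961)/(1 − 0.1961) = 0.409

0.409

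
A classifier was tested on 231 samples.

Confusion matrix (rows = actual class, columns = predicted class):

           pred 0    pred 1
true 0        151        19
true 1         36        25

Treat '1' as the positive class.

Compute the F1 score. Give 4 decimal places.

0.4762

Precision = TP/(TP+FP) = 25/44 = 0.5682
Recall = TP/(TP+FN) = 25/61 = 0.4098
F1 = 2·TP/(2·TP+FP+FN) = 50/105 = 0.4762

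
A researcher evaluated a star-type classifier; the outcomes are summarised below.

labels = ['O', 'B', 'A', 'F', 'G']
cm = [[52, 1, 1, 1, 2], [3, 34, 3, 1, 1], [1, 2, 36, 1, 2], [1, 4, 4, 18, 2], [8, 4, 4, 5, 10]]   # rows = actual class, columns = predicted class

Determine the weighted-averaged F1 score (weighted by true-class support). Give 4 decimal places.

Per-class F1 score (2·TP/(2·TP+FP+FN)):
  O: TP=52, FP=3+1+1+8=13, FN=1+1+1+2=5 → 104/122 = 0.85246
  B: TP=34, FP=1+2+4+4=11, FN=3+3+1+1=8 → 68/87 = 0.78161
  A: TP=36, FP=1+3+4+4=12, FN=1+2+1+2=6 → 72/90 = 0.80000
  F: TP=18, FP=1+1+1+5=8, FN=1+4+4+2=11 → 36/55 = 0.65455
  G: TP=10, FP=2+1+2+2=7, FN=8+4+4+5=21 → 20/48 = 0.41667
Weighted-F1 score = Σ (supportᵢ/N)·F1 scoreᵢ with N=201: (57/201)·0.85246 + (42/201)·0.78161 + (42/201)·0.80000 + (29/201)·0.65455 + (31/201)·0.41667 = 0.7309

0.7309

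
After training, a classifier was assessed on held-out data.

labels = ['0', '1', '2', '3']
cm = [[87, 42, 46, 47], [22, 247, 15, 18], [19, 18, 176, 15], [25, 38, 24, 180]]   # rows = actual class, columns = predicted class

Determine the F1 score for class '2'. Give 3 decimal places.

One-vs-rest for '2': TP = diagonal; FP = other classes predicted '2'; FN = '2' predicted as other.
F1 score = 2·TP/(2·TP+FP+FN).
2: TP=176, FP=46+15+24=85, FN=19+18+15=52 → 352/489 = 0.7198

0.720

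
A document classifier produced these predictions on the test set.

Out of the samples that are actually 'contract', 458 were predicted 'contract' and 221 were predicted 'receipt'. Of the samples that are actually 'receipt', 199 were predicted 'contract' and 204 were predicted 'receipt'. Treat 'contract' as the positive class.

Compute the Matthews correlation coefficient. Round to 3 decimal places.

0.179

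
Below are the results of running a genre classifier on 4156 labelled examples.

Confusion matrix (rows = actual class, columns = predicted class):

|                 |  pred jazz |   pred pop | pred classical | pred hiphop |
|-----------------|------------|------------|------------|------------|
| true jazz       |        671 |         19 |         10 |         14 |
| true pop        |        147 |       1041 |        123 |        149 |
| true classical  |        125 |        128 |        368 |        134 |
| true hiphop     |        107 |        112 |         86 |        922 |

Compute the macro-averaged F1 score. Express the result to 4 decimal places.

0.7044

Per-class F1 score (2·TP/(2·TP+FP+FN)):
  jazz: TP=671, FP=147+125+107=379, FN=19+10+14=43 → 1342/1764 = 0.76077
  pop: TP=1041, FP=19+128+112=259, FN=147+123+149=419 → 2082/2760 = 0.75435
  classical: TP=368, FP=10+123+86=219, FN=125+128+134=387 → 736/1342 = 0.54844
  hiphop: TP=922, FP=14+149+134=297, FN=107+112+86=305 → 1844/2446 = 0.75388
Macro-F1 score = mean = (0.76077 + 0.75435 + 0.54844 + 0.75388) / 4 = 0.7044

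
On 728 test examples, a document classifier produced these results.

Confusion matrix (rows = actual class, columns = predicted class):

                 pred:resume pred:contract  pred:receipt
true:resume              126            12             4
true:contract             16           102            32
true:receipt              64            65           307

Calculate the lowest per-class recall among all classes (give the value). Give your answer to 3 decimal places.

Per-class recall (TP/(TP+FN)):
  resume: TP=126, FN=12+4=16 → 126/142 = 0.8873
  contract: TP=102, FN=16+32=48 → 102/150 = 0.6800
  receipt: TP=307, FN=64+65=129 → 307/436 = 0.7041
Lowest is class 'contract' with recall = 0.680.

0.680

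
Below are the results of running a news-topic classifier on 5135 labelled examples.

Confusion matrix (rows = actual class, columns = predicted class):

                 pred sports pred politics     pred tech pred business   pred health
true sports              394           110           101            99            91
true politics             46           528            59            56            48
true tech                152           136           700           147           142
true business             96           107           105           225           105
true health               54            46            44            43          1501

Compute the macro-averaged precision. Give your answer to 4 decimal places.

0.5969

Per-class precision (TP/(TP+FP)):
  sports: TP=394, FP=46+152+96+54=348 → 394/742 = 0.53100
  politics: TP=528, FP=110+136+107+46=399 → 528/927 = 0.56958
  tech: TP=700, FP=101+59+105+44=309 → 700/1009 = 0.69376
  business: TP=225, FP=99+56+147+43=345 → 225/570 = 0.39474
  health: TP=1501, FP=91+48+142+105=386 → 1501/1887 = 0.79544
Macro-precision = mean = (0.53100 + 0.56958 + 0.69376 + 0.39474 + 0.79544) / 5 = 0.5969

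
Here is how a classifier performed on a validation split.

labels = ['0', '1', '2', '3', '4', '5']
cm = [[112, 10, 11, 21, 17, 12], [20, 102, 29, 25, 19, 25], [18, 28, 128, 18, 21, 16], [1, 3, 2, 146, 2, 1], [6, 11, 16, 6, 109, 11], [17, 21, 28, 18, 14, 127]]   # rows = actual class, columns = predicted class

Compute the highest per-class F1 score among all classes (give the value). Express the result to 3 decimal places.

Per-class F1 score (2·TP/(2·TP+FP+FN)):
  0: TP=112, FP=20+18+1+6+17=62, FN=10+11+21+17+12=71 → 224/357 = 0.6275
  1: TP=102, FP=10+28+3+11+21=73, FN=20+29+25+19+25=118 → 204/395 = 0.5165
  2: TP=128, FP=11+29+2+16+28=86, FN=18+28+18+21+16=101 → 256/443 = 0.5779
  3: TP=146, FP=21+25+18+6+18=88, FN=1+3+2+2+1=9 → 292/389 = 0.7506
  4: TP=109, FP=17+19+21+2+14=73, FN=6+11+16+6+11=50 → 218/341 = 0.6393
  5: TP=127, FP=12+25+16+1+11=65, FN=17+21+28+18+14=98 → 254/417 = 0.6091
Highest is class '3' with F1 score = 0.751.

0.751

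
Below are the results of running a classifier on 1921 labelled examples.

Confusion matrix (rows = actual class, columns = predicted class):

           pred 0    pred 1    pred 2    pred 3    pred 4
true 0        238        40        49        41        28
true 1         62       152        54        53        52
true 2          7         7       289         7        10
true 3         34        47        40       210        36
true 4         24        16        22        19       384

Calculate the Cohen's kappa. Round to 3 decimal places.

Observed agreement pₒ = trace/N = 1273/1921 = 0.6627
Expected agreement pₑ = Σ (rowᵢ·colᵢ)/N² = (396·365 + 373·262 + 320·454 + 367·330 + 465·510)/1921² = 0.2021
κ = (pₒ − pₑ)/(1 − pₑ) = (0.6627 − 0.2021)/(1 − 0.2021) = 0.577

0.577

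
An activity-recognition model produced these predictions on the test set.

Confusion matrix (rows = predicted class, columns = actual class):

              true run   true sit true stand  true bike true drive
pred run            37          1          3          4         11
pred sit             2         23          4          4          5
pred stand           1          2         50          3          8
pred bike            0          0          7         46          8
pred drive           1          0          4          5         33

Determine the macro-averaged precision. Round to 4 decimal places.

0.7138

Per-class precision (TP/(TP+FP)):
  run: TP=37, FP=1+3+4+11=19 → 37/56 = 0.66071
  sit: TP=23, FP=2+4+4+5=15 → 23/38 = 0.60526
  stand: TP=50, FP=1+2+3+8=14 → 50/64 = 0.78125
  bike: TP=46, FP=0+0+7+8=15 → 46/61 = 0.75410
  drive: TP=33, FP=1+0+4+5=10 → 33/43 = 0.76744
Macro-precision = mean = (0.66071 + 0.60526 + 0.78125 + 0.75410 + 0.76744) / 5 = 0.7138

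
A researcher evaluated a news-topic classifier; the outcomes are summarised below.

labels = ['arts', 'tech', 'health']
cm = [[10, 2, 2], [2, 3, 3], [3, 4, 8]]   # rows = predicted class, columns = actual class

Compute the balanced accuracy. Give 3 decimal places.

Balanced accuracy = mean of per-class recall.
  arts: recall = 10/15 = 0.6667
  tech: recall = 3/9 = 0.3333
  health: recall = 8/13 = 0.6154
Mean = (0.6667 + 0.3333 + 0.6154) / 3 = 0.538

0.538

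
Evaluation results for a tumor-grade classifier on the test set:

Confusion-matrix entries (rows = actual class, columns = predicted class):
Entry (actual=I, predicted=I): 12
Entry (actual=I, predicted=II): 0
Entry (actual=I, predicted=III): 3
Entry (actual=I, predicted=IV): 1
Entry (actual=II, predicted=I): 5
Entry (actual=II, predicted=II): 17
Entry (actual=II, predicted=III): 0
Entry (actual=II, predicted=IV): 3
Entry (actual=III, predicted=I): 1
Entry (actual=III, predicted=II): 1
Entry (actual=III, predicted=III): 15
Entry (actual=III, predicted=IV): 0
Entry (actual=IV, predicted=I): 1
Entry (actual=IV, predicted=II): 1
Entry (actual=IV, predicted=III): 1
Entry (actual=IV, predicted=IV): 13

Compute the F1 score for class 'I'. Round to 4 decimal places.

0.6857

One-vs-rest for 'I': TP = diagonal; FP = other classes predicted 'I'; FN = 'I' predicted as other.
F1 score = 2·TP/(2·TP+FP+FN).
I: TP=12, FP=5+1+1=7, FN=0+3+1=4 → 24/35 = 0.68571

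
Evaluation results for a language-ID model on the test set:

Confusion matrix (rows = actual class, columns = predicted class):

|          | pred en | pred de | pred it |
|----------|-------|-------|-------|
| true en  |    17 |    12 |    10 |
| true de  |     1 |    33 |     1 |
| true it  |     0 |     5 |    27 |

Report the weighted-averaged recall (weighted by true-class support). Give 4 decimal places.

Per-class recall (TP/(TP+FN)):
  en: TP=17, FN=12+10=22 → 17/39 = 0.43590
  de: TP=33, FN=1+1=2 → 33/35 = 0.94286
  it: TP=27, FN=0+5=5 → 27/32 = 0.84375
Weighted-recall = Σ (supportᵢ/N)·recallᵢ with N=106: (39/106)·0.43590 + (35/106)·0.94286 + (32/106)·0.84375 = 0.7264

0.7264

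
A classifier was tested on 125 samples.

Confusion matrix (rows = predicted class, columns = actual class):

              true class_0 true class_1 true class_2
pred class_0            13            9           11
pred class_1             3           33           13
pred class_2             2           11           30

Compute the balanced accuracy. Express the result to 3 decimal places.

0.633

Balanced accuracy = mean of per-class recall.
  class_0: recall = 13/18 = 0.7222
  class_1: recall = 33/53 = 0.6226
  class_2: recall = 30/54 = 0.5556
Mean = (0.7222 + 0.6226 + 0.5556) / 3 = 0.633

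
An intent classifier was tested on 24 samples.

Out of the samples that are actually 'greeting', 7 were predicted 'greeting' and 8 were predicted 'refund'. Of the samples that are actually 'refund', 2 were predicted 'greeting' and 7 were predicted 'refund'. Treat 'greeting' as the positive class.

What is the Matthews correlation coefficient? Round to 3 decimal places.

0.244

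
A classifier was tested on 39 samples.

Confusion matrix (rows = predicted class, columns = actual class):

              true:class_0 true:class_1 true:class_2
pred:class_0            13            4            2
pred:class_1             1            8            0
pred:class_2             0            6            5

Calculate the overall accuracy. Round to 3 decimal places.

0.667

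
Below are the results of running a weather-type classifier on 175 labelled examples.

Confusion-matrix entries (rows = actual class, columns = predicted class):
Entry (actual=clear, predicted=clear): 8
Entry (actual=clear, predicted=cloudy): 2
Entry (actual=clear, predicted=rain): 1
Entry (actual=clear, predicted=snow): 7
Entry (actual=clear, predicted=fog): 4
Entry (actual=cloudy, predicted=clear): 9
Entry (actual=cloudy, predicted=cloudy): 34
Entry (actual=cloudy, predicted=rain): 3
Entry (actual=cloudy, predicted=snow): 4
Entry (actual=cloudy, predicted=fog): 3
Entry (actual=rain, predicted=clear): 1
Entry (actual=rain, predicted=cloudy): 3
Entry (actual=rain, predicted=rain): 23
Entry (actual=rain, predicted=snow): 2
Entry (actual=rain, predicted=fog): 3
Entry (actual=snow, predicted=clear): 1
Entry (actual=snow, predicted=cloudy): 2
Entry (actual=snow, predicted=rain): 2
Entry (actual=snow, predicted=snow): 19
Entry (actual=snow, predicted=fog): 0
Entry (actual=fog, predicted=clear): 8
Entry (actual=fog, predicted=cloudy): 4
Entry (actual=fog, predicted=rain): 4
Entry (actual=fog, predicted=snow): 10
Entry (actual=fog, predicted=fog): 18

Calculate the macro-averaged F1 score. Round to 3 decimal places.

Per-class F1 score (2·TP/(2·TP+FP+FN)):
  clear: TP=8, FP=9+1+1+8=19, FN=2+1+7+4=14 → 16/49 = 0.3265
  cloudy: TP=34, FP=2+3+2+4=11, FN=9+3+4+3=19 → 68/98 = 0.6939
  rain: TP=23, FP=1+3+2+4=10, FN=1+3+2+3=9 → 46/65 = 0.7077
  snow: TP=19, FP=7+4+2+10=23, FN=1+2+2+0=5 → 38/66 = 0.5758
  fog: TP=18, FP=4+3+3+0=10, FN=8+4+4+10=26 → 36/72 = 0.5000
Macro-F1 score = mean = (0.3265 + 0.6939 + 0.7077 + 0.5758 + 0.5000) / 5 = 0.561

0.561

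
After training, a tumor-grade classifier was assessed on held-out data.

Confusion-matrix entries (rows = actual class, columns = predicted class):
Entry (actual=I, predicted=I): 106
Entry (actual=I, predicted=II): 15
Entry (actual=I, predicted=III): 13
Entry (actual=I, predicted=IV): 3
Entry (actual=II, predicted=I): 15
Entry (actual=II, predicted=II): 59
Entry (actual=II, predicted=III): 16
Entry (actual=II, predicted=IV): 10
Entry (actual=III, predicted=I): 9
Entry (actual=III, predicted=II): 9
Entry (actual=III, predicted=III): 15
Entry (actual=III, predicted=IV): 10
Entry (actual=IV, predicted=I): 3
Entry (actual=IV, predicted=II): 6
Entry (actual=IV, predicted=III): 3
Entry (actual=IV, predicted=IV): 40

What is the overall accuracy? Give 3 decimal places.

Accuracy = trace / total = (106+59+15+40=220) / 332 = 220/332 = 0.663

0.663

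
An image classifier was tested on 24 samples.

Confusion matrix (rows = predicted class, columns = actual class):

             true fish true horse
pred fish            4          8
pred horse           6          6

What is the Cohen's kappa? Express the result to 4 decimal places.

-0.1667

Observed agreement pₒ = trace/N = 10/24 = 0.41667
Expected agreement pₑ = Σ (rowᵢ·colᵢ)/N² = (10·12 + 14·12)/24² = 0.50000
κ = (pₒ − pₑ)/(1 − pₑ) = (0.41667 − 0.50000)/(1 − 0.50000) = -0.1667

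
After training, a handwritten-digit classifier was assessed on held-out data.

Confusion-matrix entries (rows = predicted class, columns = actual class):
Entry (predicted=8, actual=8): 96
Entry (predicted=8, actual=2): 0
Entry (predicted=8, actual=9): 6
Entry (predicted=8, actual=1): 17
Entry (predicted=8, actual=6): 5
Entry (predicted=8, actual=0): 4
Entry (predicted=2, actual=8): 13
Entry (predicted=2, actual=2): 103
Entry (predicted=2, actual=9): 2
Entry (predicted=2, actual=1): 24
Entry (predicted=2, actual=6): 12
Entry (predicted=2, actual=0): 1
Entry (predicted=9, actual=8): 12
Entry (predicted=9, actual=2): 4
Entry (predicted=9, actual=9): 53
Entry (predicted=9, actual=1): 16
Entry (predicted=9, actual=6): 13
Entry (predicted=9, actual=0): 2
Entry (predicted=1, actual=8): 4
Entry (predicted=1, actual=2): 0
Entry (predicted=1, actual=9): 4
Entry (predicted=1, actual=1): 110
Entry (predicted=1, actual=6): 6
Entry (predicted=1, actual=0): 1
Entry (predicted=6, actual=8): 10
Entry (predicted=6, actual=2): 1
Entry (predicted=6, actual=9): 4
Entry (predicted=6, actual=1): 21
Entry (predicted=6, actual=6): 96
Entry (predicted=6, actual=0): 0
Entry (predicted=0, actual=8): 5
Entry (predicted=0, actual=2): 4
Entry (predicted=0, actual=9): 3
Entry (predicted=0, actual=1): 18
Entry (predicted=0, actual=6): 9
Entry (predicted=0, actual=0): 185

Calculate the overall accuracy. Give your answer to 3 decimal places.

0.744

Accuracy = trace / total = (96+103+53+110+96+185=643) / 864 = 643/864 = 0.744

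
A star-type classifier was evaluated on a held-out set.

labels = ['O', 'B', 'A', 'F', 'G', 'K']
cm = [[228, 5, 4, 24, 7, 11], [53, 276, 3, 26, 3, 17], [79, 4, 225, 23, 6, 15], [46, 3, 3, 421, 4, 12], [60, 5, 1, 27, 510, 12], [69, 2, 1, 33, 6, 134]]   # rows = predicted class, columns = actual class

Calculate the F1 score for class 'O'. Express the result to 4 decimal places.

0.5602

One-vs-rest for 'O': TP = diagonal; FP = other classes predicted 'O'; FN = 'O' predicted as other.
F1 score = 2·TP/(2·TP+FP+FN).
O: TP=228, FP=5+4+24+7+11=51, FN=53+79+46+60+69=307 → 456/814 = 0.56020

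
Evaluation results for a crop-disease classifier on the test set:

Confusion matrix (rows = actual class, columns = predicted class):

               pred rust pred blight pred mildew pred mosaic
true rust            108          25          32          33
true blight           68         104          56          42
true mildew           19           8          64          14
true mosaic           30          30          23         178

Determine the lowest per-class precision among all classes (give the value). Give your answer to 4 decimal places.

Per-class precision (TP/(TP+FP)):
  rust: TP=108, FP=68+19+30=117 → 108/225 = 0.48000
  blight: TP=104, FP=25+8+30=63 → 104/167 = 0.62275
  mildew: TP=64, FP=32+56+23=111 → 64/175 = 0.36571
  mosaic: TP=178, FP=33+42+14=89 → 178/267 = 0.66667
Lowest is class 'mildew' with precision = 0.3657.

0.3657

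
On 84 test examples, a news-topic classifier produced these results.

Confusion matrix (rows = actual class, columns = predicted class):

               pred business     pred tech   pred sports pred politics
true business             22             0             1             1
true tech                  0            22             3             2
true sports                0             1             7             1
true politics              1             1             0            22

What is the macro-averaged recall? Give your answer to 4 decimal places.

0.8565

Per-class recall (TP/(TP+FN)):
  business: TP=22, FN=0+1+1=2 → 22/24 = 0.91667
  tech: TP=22, FN=0+3+2=5 → 22/27 = 0.81481
  sports: TP=7, FN=0+1+1=2 → 7/9 = 0.77778
  politics: TP=22, FN=1+1+0=2 → 22/24 = 0.91667
Macro-recall = mean = (0.91667 + 0.81481 + 0.77778 + 0.91667) / 4 = 0.8565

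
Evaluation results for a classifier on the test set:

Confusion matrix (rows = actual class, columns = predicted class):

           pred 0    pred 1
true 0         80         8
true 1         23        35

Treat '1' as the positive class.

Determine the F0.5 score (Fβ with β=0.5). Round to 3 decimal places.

0.761

Fβ = (1+β²)·TP / ((1+β²)·TP + β²·FN + FP), with β²=1/4
= 1.25·35 / (1.25·35 + 0.25·23 + 8) = 0.761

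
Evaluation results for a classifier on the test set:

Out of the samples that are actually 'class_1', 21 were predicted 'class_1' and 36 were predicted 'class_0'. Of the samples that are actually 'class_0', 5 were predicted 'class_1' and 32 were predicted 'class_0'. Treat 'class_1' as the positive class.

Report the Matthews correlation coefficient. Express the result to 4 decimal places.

MCC = (TP·TN − FP·FN) / √((TP+FP)(TP+FN)(TN+FP)(TN+FN))
Numerator = 21·32 − 5·36 = 492
Denominator = √(26·57·37·68) = √3728712 = 1930.9873
MCC = 492 / 1930.9873 = 0.2548

0.2548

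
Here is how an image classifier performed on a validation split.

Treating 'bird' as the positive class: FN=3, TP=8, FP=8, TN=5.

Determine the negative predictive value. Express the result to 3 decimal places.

0.625

NPV = TN/(TN+FN) = 5/(5+3) = 0.625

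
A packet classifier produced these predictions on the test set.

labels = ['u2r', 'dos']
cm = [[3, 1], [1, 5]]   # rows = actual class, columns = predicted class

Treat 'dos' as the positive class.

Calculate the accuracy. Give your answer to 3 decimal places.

Accuracy = (TP+TN)/N = (5+3)/10 = 0.800

0.800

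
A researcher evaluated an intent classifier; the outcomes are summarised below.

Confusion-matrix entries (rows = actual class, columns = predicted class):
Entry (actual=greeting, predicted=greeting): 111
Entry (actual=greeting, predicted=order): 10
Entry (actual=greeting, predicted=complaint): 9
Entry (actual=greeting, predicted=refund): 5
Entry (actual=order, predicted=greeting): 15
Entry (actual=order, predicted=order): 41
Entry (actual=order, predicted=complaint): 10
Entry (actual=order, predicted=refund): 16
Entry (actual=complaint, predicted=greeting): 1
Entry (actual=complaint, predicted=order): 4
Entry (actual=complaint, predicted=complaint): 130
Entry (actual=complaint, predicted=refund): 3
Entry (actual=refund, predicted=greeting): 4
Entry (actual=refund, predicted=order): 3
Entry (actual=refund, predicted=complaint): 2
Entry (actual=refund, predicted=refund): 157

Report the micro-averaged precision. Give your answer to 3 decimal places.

Micro-averaging pools counts across classes: ΣTP=439, ΣFP=82, ΣFN=82.
Micro-precision = TP/(TP+FP) on pooled counts = 0.843 (equals overall accuracy in single-label multiclass).

0.843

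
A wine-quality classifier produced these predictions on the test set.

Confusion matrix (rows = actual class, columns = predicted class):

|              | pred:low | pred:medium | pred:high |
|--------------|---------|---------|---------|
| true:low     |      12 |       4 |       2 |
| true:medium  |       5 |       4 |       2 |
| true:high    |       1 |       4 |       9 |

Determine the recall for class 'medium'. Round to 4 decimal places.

0.3636

recall = TP/(TP+FN).
medium: TP=4, FN=5+2=7 → 4/11 = 0.36364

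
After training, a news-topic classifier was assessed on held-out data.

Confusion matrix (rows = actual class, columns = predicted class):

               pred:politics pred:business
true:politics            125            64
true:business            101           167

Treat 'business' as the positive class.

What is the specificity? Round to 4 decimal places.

Specificity = TN/(TN+FP) = 125/(125+64) = 0.6614

0.6614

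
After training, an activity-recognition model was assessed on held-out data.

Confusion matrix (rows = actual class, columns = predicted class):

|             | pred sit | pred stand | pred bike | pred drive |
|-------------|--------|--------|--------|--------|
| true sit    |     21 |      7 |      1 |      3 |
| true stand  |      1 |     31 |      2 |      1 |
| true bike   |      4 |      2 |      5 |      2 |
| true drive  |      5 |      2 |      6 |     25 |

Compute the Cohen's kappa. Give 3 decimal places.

0.579

Observed agreement pₒ = trace/N = 82/118 = 0.6949
Expected agreement pₑ = Σ (rowᵢ·colᵢ)/N² = (32·31 + 35·42 + 13·14 + 38·31)/118² = 0.2745
κ = (pₒ − pₑ)/(1 − pₑ) = (0.6949 − 0.2745)/(1 − 0.2745) = 0.579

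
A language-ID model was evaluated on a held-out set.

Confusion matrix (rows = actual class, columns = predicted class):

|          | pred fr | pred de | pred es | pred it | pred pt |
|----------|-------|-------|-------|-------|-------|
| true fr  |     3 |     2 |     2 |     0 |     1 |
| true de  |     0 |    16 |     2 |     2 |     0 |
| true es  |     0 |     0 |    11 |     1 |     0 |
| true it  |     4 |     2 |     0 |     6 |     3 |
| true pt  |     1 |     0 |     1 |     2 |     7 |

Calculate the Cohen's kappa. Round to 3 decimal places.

0.555

Observed agreement pₒ = trace/N = 43/66 = 0.6515
Expected agreement pₑ = Σ (rowᵢ·colᵢ)/N² = (8·8 + 20·20 + 12·16 + 15·11 + 11·11)/66² = 0.2163
κ = (pₒ − pₑ)/(1 − pₑ) = (0.6515 − 0.2163)/(1 − 0.2163) = 0.555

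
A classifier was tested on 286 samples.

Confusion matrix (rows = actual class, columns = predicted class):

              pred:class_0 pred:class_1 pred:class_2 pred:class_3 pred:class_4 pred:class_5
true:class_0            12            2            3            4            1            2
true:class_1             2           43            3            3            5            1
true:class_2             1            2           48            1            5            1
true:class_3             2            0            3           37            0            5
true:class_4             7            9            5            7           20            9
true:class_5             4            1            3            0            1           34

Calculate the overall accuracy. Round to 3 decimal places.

Accuracy = trace / total = (12+43+48+37+20+34=194) / 286 = 194/286 = 0.678

0.678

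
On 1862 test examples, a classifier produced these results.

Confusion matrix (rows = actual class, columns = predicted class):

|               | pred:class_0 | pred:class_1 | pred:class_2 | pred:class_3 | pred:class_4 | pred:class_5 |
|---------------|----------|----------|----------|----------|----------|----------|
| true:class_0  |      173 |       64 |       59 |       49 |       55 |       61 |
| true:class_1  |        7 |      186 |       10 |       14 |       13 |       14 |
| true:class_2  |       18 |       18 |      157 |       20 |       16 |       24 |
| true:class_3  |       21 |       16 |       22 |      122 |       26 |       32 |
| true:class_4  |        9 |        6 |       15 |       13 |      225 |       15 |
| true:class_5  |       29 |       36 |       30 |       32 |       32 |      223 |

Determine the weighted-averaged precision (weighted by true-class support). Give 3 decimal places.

0.594

Per-class precision (TP/(TP+FP)):
  class_0: TP=173, FP=7+18+21+9+29=84 → 173/257 = 0.6732
  class_1: TP=186, FP=64+18+16+6+36=140 → 186/326 = 0.5706
  class_2: TP=157, FP=59+10+22+15+30=136 → 157/293 = 0.5358
  class_3: TP=122, FP=49+14+20+13+32=128 → 122/250 = 0.4880
  class_4: TP=225, FP=55+13+16+26+32=142 → 225/367 = 0.6131
  class_5: TP=223, FP=61+14+24+32+15=146 → 223/369 = 0.6043
Weighted-precision = Σ (supportᵢ/N)·precisionᵢ with N=1862: (461/1862)·0.6732 + (244/1862)·0.5706 + (253/1862)·0.5358 + (239/1862)·0.4880 + (283/1862)·0.6131 + (382/1862)·0.6043 = 0.594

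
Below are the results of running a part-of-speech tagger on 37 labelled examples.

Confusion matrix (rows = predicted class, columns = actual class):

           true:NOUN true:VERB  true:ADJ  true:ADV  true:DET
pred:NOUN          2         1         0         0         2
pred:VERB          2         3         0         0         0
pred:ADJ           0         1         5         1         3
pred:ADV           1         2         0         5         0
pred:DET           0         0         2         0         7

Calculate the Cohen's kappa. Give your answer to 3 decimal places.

Observed agreement pₒ = trace/N = 22/37 = 0.5946
Expected agreement pₑ = Σ (rowᵢ·colᵢ)/N² = (5·5 + 7·5 + 7·10 + 6·8 + 12·9)/37² = 0.2089
κ = (pₒ − pₑ)/(1 − pₑ) = (0.5946 − 0.2089)/(1 − 0.2089) = 0.488

0.488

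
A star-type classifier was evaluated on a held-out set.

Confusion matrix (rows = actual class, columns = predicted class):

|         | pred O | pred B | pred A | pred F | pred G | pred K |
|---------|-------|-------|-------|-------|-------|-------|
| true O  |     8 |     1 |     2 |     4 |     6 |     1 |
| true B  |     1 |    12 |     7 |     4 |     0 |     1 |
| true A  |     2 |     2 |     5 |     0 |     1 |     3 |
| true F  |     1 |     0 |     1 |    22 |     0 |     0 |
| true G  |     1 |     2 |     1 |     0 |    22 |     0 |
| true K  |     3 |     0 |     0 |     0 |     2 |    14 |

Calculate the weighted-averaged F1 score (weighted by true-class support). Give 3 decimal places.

Per-class F1 score (2·TP/(2·TP+FP+FN)):
  O: TP=8, FP=1+2+1+1+3=8, FN=1+2+4+6+1=14 → 16/38 = 0.4211
  B: TP=12, FP=1+2+0+2+0=5, FN=1+7+4+0+1=13 → 24/42 = 0.5714
  A: TP=5, FP=2+7+1+1+0=11, FN=2+2+0+1+3=8 → 10/29 = 0.3448
  F: TP=22, FP=4+4+0+0+0=8, FN=1+0+1+0+0=2 → 44/54 = 0.8148
  G: TP=22, FP=6+0+1+0+2=9, FN=1+2+1+0+0=4 → 44/57 = 0.7719
  K: TP=14, FP=1+1+3+0+0=5, FN=3+0+0+0+2=5 → 28/38 = 0.7368
Weighted-F1 score = Σ (supportᵢ/N)·F1 scoreᵢ with N=129: (22/129)·0.4211 + (25/129)·0.5714 + (13/129)·0.3448 + (24/129)·0.8148 + (26/129)·0.7719 + (19/129)·0.7368 = 0.633

0.633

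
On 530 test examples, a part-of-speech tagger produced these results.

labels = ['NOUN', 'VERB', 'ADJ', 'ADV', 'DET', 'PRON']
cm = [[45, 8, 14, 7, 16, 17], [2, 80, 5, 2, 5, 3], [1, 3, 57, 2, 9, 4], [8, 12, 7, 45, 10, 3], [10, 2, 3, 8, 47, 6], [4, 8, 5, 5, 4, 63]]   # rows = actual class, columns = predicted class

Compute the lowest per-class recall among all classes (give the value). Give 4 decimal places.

Per-class recall (TP/(TP+FN)):
  NOUN: TP=45, FN=8+14+7+16+17=62 → 45/107 = 0.42056
  VERB: TP=80, FN=2+5+2+5+3=17 → 80/97 = 0.82474
  ADJ: TP=57, FN=1+3+2+9+4=19 → 57/76 = 0.75000
  ADV: TP=45, FN=8+12+7+10+3=40 → 45/85 = 0.52941
  DET: TP=47, FN=10+2+3+8+6=29 → 47/76 = 0.61842
  PRON: TP=63, FN=4+8+5+5+4=26 → 63/89 = 0.70787
Lowest is class 'NOUN' with recall = 0.4206.

0.4206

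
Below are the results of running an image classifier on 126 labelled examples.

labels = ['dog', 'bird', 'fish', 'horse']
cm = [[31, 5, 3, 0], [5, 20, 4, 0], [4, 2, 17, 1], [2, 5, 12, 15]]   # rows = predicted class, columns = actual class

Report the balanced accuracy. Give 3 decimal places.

0.693

Balanced accuracy = mean of per-class recall.
  dog: recall = 31/42 = 0.7381
  bird: recall = 20/32 = 0.6250
  fish: recall = 17/36 = 0.4722
  horse: recall = 15/16 = 0.9375
Mean = (0.7381 + 0.6250 + 0.4722 + 0.9375) / 4 = 0.693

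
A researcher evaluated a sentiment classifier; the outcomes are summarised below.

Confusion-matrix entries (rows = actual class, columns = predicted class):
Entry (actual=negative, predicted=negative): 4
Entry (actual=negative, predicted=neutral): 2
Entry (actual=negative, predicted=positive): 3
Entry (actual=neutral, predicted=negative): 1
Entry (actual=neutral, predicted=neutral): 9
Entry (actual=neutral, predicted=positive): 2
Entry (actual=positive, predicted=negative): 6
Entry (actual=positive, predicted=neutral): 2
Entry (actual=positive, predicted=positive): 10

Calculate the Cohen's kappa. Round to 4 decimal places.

0.3735

Observed agreement pₒ = trace/N = 23/39 = 0.58974
Expected agreement pₑ = Σ (rowᵢ·colᵢ)/N² = (9·11 + 12·13 + 18·15)/39² = 0.34517
κ = (pₒ − pₑ)/(1 − pₑ) = (0.58974 − 0.34517)/(1 − 0.34517) = 0.3735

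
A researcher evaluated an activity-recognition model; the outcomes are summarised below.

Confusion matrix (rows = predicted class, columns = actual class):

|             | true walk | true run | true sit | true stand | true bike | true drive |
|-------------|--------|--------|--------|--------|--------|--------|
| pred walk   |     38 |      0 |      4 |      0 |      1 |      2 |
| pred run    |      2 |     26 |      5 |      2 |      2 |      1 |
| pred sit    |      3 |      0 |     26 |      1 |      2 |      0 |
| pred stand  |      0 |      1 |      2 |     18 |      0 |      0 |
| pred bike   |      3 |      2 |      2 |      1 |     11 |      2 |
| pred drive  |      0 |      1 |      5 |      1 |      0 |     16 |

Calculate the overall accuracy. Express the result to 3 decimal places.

0.750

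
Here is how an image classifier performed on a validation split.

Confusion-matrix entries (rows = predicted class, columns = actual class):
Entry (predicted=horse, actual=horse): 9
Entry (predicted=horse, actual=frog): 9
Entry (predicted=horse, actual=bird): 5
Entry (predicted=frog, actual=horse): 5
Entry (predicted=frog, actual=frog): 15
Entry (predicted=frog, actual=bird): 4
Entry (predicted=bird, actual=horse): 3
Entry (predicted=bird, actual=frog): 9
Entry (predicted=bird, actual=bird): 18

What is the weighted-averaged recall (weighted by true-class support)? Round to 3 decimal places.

0.545

Per-class recall (TP/(TP+FN)):
  horse: TP=9, FN=5+3=8 → 9/17 = 0.5294
  frog: TP=15, FN=9+9=18 → 15/33 = 0.4545
  bird: TP=18, FN=5+4=9 → 18/27 = 0.6667
Weighted-recall = Σ (supportᵢ/N)·recallᵢ with N=77: (17/77)·0.5294 + (33/77)·0.4545 + (27/77)·0.6667 = 0.545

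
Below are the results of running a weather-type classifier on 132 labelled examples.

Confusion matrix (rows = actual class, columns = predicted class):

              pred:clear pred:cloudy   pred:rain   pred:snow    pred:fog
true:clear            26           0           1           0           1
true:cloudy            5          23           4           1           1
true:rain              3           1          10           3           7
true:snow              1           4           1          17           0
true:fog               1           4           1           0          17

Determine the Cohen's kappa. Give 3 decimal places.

Observed agreement pₒ = trace/N = 93/132 = 0.7045
Expected agreement pₑ = Σ (rowᵢ·colᵢ)/N² = (28·36 + 34·32 + 24·17 + 23·21 + 23·26)/132² = 0.2058
κ = (pₒ − pₑ)/(1 − pₑ) = (0.7045 − 0.2058)/(1 − 0.2058) = 0.628

0.628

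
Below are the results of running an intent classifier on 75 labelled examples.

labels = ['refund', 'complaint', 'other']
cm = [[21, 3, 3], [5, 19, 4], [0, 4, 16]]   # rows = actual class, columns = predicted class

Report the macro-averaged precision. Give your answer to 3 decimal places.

Per-class precision (TP/(TP+FP)):
  refund: TP=21, FP=5+0=5 → 21/26 = 0.8077
  complaint: TP=19, FP=3+4=7 → 19/26 = 0.7308
  other: TP=16, FP=3+4=7 → 16/23 = 0.6957
Macro-precision = mean = (0.8077 + 0.7308 + 0.6957) / 3 = 0.745

0.745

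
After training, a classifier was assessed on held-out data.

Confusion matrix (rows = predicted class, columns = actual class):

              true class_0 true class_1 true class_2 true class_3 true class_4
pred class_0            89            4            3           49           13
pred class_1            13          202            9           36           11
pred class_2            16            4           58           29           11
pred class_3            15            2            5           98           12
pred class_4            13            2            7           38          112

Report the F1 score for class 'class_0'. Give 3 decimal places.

One-vs-rest for 'class_0': TP = diagonal; FP = other classes predicted 'class_0'; FN = 'class_0' predicted as other.
F1 score = 2·TP/(2·TP+FP+FN).
class_0: TP=89, FP=4+3+49+13=69, FN=13+16+15+13=57 → 178/304 = 0.5855

0.586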